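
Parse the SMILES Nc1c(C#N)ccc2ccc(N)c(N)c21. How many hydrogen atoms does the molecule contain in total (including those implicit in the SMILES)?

10

Walk through each heavy atom and fill implicit hydrogens from standard valence (C 4, N 3, O 2, S 2, halogen 1); for lowercase aromatic atoms, an aromatic c carries 1 H when it has two neighbours and 0 H with three, and aromatic n carries 0 H:
  atom 1: N, bond orders sum to 1 (valence 3) → 2 H
  atom 2: aromatic c, 3 neighbours → 0 H
  atom 3: aromatic c, 3 neighbours → 0 H
  atom 4: C, bond orders sum to 4 (valence 4) → 0 H
  atom 5: N, bond orders sum to 3 (valence 3) → 0 H
  atom 6: aromatic c, 2 neighbours → 1 H
  atom 7: aromatic c, 2 neighbours → 1 H
  atom 8: aromatic c, 3 neighbours → 0 H
  atom 9: aromatic c, 2 neighbours → 1 H
  atom 10: aromatic c, 2 neighbours → 1 H
  atom 11: aromatic c, 3 neighbours → 0 H
  atom 12: N, bond orders sum to 1 (valence 3) → 2 H
  atom 13: aromatic c, 3 neighbours → 0 H
  atom 14: N, bond orders sum to 1 (valence 3) → 2 H
  atom 15: aromatic c, 3 neighbours → 0 H
Total hydrogens: 10.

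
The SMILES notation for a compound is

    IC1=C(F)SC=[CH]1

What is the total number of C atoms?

4

Count every carbon token in the SMILES (each C, including those in ring-closure positions and inside branches).
Carbon count: 4.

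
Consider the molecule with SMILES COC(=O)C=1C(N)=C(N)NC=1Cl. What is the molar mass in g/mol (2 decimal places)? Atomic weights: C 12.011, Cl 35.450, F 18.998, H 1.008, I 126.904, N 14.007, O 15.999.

189.60 g/mol

First, the molecular formula is C6H8ClN3O2 (counting implicit H from valence).
  C: 6 × 12.011 = 72.066
  Cl: 1 × 35.450 = 35.450
  H: 8 × 1.008 = 8.064
  N: 3 × 14.007 = 42.021
  O: 2 × 15.999 = 31.998
Sum: 6×12.011 + 1×35.450 + 8×1.008 + 3×14.007 + 2×15.999 = 189.599 → 189.60 g/mol.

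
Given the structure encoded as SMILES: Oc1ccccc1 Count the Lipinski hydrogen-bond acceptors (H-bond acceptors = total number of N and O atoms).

1

N atoms: 0; O atoms: 1.
Lipinski HBA = 0 + 1 = 1.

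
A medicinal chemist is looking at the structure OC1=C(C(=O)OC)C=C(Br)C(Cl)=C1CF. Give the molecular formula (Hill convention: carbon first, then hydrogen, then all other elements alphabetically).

C9H7BrClFO3

Walk through each heavy atom and fill implicit hydrogens from standard valence (C 4, N 3, O 2, S 2, halogen 1):
  atom 1: O, bond orders sum to 1 (valence 2) → 1 H
  atom 2: C, bond orders sum to 4 (valence 4) → 0 H
  atom 3: C, bond orders sum to 4 (valence 4) → 0 H
  atom 4: C, bond orders sum to 4 (valence 4) → 0 H
  atom 5: O, bond orders sum to 2 (valence 2) → 0 H
  atom 6: O, bond orders sum to 2 (valence 2) → 0 H
  atom 7: C, bond orders sum to 1 (valence 4) → 3 H
  atom 8: C, bond orders sum to 3 (valence 4) → 1 H
  atom 9: C, bond orders sum to 4 (valence 4) → 0 H
  atom 10: Br (halogen, monovalent) → 0 H
  atom 11: C, bond orders sum to 4 (valence 4) → 0 H
  atom 12: Cl (halogen, monovalent) → 0 H
  atom 13: C, bond orders sum to 4 (valence 4) → 0 H
  atom 14: C, bond orders sum to 2 (valence 4) → 2 H
  atom 15: F (halogen, monovalent) → 0 H
Totals → C:9, H:7, Br:1, Cl:1, F:1, O:3.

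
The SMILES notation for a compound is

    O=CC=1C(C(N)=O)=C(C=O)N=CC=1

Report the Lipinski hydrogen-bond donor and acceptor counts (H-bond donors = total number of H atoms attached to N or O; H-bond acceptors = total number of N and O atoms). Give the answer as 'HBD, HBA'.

2, 5

Donors: find every N or O and count the H atoms it carries.
  atom 1 (O): bond orders sum to 2 → 0 H
  atom 6 (N): bond orders sum to 1 → 2 H
  atom 7 (O): bond orders sum to 2 → 0 H
  atom 10 (O): bond orders sum to 2 → 0 H
  atom 11 (N): bond orders sum to 3 → 0 H
Lipinski HBD = 2.
Acceptors: N atoms = 2, O atoms = 3 → HBA = 5.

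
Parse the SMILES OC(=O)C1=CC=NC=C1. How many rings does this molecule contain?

In SMILES, each pair of matching ring-closure digits denotes one ring-closing bond; the number of such bonds equals the number of independent rings.
Ring-closure bonds here: 1.

1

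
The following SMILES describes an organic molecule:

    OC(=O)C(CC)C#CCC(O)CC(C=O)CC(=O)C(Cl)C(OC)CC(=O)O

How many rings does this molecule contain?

0

In SMILES, each pair of matching ring-closure digits denotes one ring-closing bond; the number of such bonds equals the number of independent rings.
Ring-closure bonds here: 0.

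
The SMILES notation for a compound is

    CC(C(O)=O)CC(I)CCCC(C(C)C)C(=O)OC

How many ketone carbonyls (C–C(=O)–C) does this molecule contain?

Scan the SMILES for the ketone motif — none present.
Groups that are present: 1 carboxylic acid, 1 ester.

0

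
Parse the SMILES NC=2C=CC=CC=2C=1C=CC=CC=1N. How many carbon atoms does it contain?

Count every carbon token in the SMILES (each C, including those in ring-closure positions and inside branches).
Carbon count: 12.

12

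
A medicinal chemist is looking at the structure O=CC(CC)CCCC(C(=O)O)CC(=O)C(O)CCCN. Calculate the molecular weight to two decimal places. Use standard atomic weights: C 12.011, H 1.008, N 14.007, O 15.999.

First, the molecular formula is C15H27NO5 (counting implicit H from valence).
  C: 15 × 12.011 = 180.165
  H: 27 × 1.008 = 27.216
  N: 1 × 14.007 = 14.007
  O: 5 × 15.999 = 79.995
Sum: 15×12.011 + 27×1.008 + 1×14.007 + 5×15.999 = 301.383 → 301.38 g/mol.

301.38 g/mol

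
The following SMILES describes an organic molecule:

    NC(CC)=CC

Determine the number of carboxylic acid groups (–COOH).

0

Scan the SMILES for the carboxylic acid motif — none present.
Groups that are present: 1 alkene, 1 primary amine.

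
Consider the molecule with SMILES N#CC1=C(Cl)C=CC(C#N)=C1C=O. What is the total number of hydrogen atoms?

Walk through each heavy atom and fill implicit hydrogens from standard valence (C 4, N 3, O 2, S 2, halogen 1):
  atom 1: N, bond orders sum to 3 (valence 3) → 0 H
  atom 2: C, bond orders sum to 4 (valence 4) → 0 H
  atom 3: C, bond orders sum to 4 (valence 4) → 0 H
  atom 4: C, bond orders sum to 4 (valence 4) → 0 H
  atom 5: Cl (halogen, monovalent) → 0 H
  atom 6: C, bond orders sum to 3 (valence 4) → 1 H
  atom 7: C, bond orders sum to 3 (valence 4) → 1 H
  atom 8: C, bond orders sum to 4 (valence 4) → 0 H
  atom 9: C, bond orders sum to 4 (valence 4) → 0 H
  atom 10: N, bond orders sum to 3 (valence 3) → 0 H
  atom 11: C, bond orders sum to 4 (valence 4) → 0 H
  atom 12: C, bond orders sum to 3 (valence 4) → 1 H
  atom 13: O, bond orders sum to 2 (valence 2) → 0 H
Total hydrogens: 3.

3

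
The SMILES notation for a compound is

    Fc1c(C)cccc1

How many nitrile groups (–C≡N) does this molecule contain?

Scan the SMILES for the nitrile motif — none present.

0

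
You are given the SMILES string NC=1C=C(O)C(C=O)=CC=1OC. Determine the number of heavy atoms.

12

Every atom symbol written in the SMILES (organic subset) is one heavy atom; implicit H are not written.
Heavy atoms by element → C:8, N:1, O:3.
Total: 12.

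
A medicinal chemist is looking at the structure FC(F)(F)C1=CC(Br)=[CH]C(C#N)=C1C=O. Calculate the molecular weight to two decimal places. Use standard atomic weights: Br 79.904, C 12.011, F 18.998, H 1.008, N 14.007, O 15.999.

278.03 g/mol

First, the molecular formula is C9H3BrF3NO (counting implicit H from valence).
  Br: 1 × 79.904 = 79.904
  C: 9 × 12.011 = 108.099
  F: 3 × 18.998 = 56.994
  H: 3 × 1.008 = 3.024
  N: 1 × 14.007 = 14.007
  O: 1 × 15.999 = 15.999
Sum: 1×79.904 + 9×12.011 + 3×18.998 + 3×1.008 + 1×14.007 + 1×15.999 = 278.027 → 278.03 g/mol.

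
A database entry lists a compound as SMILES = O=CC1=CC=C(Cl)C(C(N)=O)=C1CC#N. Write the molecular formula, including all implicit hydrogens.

C10H7ClN2O2

Walk through each heavy atom and fill implicit hydrogens from standard valence (C 4, N 3, O 2, S 2, halogen 1):
  atom 1: O, bond orders sum to 2 (valence 2) → 0 H
  atom 2: C, bond orders sum to 3 (valence 4) → 1 H
  atom 3: C, bond orders sum to 4 (valence 4) → 0 H
  atom 4: C, bond orders sum to 3 (valence 4) → 1 H
  atom 5: C, bond orders sum to 3 (valence 4) → 1 H
  atom 6: C, bond orders sum to 4 (valence 4) → 0 H
  atom 7: Cl (halogen, monovalent) → 0 H
  atom 8: C, bond orders sum to 4 (valence 4) → 0 H
  atom 9: C, bond orders sum to 4 (valence 4) → 0 H
  atom 10: N, bond orders sum to 1 (valence 3) → 2 H
  atom 11: O, bond orders sum to 2 (valence 2) → 0 H
  atom 12: C, bond orders sum to 4 (valence 4) → 0 H
  atom 13: C, bond orders sum to 2 (valence 4) → 2 H
  atom 14: C, bond orders sum to 4 (valence 4) → 0 H
  atom 15: N, bond orders sum to 3 (valence 3) → 0 H
Totals → C:10, H:7, Cl:1, N:2, O:2.
In Hill order: C10H7ClN2O2.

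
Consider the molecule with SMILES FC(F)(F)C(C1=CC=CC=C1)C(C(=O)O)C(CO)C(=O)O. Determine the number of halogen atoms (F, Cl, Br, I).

Halogen atoms appear at heavy-atom positions 1, 3, 4 (3×F).
Other groups present: 2 carboxylic acid, 1 hydroxyl.
Halogen count: 3.

3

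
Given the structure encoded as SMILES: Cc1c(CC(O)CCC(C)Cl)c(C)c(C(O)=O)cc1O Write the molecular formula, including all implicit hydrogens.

Walk through each heavy atom and fill implicit hydrogens from standard valence (C 4, N 3, O 2, S 2, halogen 1); for lowercase aromatic atoms, an aromatic c carries 1 H when it has two neighbours and 0 H with three, and aromatic n carries 0 H:
  atom 1: C, bond orders sum to 1 (valence 4) → 3 H
  atom 2: aromatic c, 3 neighbours → 0 H
  atom 3: aromatic c, 3 neighbours → 0 H
  atom 4: C, bond orders sum to 2 (valence 4) → 2 H
  atom 5: C, bond orders sum to 3 (valence 4) → 1 H
  atom 6: O, bond orders sum to 1 (valence 2) → 1 H
  atom 7: C, bond orders sum to 2 (valence 4) → 2 H
  atom 8: C, bond orders sum to 2 (valence 4) → 2 H
  atom 9: C, bond orders sum to 3 (valence 4) → 1 H
  atom 10: C, bond orders sum to 1 (valence 4) → 3 H
  atom 11: Cl (halogen, monovalent) → 0 H
  atom 12: aromatic c, 3 neighbours → 0 H
  atom 13: C, bond orders sum to 1 (valence 4) → 3 H
  atom 14: aromatic c, 3 neighbours → 0 H
  atom 15: C, bond orders sum to 4 (valence 4) → 0 H
  atom 16: O, bond orders sum to 1 (valence 2) → 1 H
  atom 17: O, bond orders sum to 2 (valence 2) → 0 H
  atom 18: aromatic c, 2 neighbours → 1 H
  atom 19: aromatic c, 3 neighbours → 0 H
  atom 20: O, bond orders sum to 1 (valence 2) → 1 H
Totals → C:15, H:21, Cl:1, O:4.

C15H21ClO4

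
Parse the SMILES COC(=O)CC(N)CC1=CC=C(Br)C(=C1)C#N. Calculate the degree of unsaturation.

Molecular formula: C12H13BrN2O2.
DoU = (2C + 2 + N − H − X) / 2, where X is the halogen count and O/S are ignored.
    = (2·12 + 2 + 2 − 13 − 1) / 2 = 14 / 2 = 7.

7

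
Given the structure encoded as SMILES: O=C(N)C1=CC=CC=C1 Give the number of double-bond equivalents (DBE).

5

Degree of unsaturation = (number of rings) + (number of π bonds).
Ring closures in the SMILES: 1.
π bonds: 4 double bonds (each 1 DoU) → 4 DoU from unsaturation.
Total DoU = 1 + 4 = 5.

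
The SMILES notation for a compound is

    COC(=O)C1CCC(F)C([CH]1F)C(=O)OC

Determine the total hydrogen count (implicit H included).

14

Walk through each heavy atom and fill implicit hydrogens from standard valence (C 4, N 3, O 2, S 2, halogen 1):
  atom 1: C, bond orders sum to 1 (valence 4) → 3 H
  atom 2: O, bond orders sum to 2 (valence 2) → 0 H
  atom 3: C, bond orders sum to 4 (valence 4) → 0 H
  atom 4: O, bond orders sum to 2 (valence 2) → 0 H
  atom 5: C, bond orders sum to 3 (valence 4) → 1 H
  atom 6: C, bond orders sum to 2 (valence 4) → 2 H
  atom 7: C, bond orders sum to 2 (valence 4) → 2 H
  atom 8: C, bond orders sum to 3 (valence 4) → 1 H
  atom 9: F (halogen, monovalent) → 0 H
  atom 10: C, bond orders sum to 3 (valence 4) → 1 H
  atom 11: C with explicit H count 1
  atom 12: F (halogen, monovalent) → 0 H
  atom 13: C, bond orders sum to 4 (valence 4) → 0 H
  atom 14: O, bond orders sum to 2 (valence 2) → 0 H
  atom 15: O, bond orders sum to 2 (valence 2) → 0 H
  atom 16: C, bond orders sum to 1 (valence 4) → 3 H
Total hydrogens: 14.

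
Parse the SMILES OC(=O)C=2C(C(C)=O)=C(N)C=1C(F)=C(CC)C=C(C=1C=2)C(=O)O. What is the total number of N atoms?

1

Scan the SMILES for N atoms (remember two-letter symbols like Cl and Br are single atoms).
Nitrogen count: 1.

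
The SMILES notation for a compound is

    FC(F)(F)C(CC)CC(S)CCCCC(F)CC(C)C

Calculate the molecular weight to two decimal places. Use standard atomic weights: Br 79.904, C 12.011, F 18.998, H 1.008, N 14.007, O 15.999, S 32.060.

316.44 g/mol

First, the molecular formula is C15H28F4S (counting implicit H from valence).
  C: 15 × 12.011 = 180.165
  F: 4 × 18.998 = 75.992
  H: 28 × 1.008 = 28.224
  S: 1 × 32.060 = 32.060
Sum: 15×12.011 + 4×18.998 + 28×1.008 + 1×32.060 = 316.441 → 316.44 g/mol.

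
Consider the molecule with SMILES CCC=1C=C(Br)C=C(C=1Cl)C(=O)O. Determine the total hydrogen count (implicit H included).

Walk through each heavy atom and fill implicit hydrogens from standard valence (C 4, N 3, O 2, S 2, halogen 1):
  atom 1: C, bond orders sum to 1 (valence 4) → 3 H
  atom 2: C, bond orders sum to 2 (valence 4) → 2 H
  atom 3: C, bond orders sum to 4 (valence 4) → 0 H
  atom 4: C, bond orders sum to 3 (valence 4) → 1 H
  atom 5: C, bond orders sum to 4 (valence 4) → 0 H
  atom 6: Br (halogen, monovalent) → 0 H
  atom 7: C, bond orders sum to 3 (valence 4) → 1 H
  atom 8: C, bond orders sum to 4 (valence 4) → 0 H
  atom 9: C, bond orders sum to 4 (valence 4) → 0 H
  atom 10: Cl (halogen, monovalent) → 0 H
  atom 11: C, bond orders sum to 4 (valence 4) → 0 H
  atom 12: O, bond orders sum to 2 (valence 2) → 0 H
  atom 13: O, bond orders sum to 1 (valence 2) → 1 H
Total hydrogens: 8.

8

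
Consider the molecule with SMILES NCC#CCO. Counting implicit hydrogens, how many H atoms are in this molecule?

7

Walk through each heavy atom and fill implicit hydrogens from standard valence (C 4, N 3, O 2, S 2, halogen 1):
  atom 1: N, bond orders sum to 1 (valence 3) → 2 H
  atom 2: C, bond orders sum to 2 (valence 4) → 2 H
  atom 3: C, bond orders sum to 4 (valence 4) → 0 H
  atom 4: C, bond orders sum to 4 (valence 4) → 0 H
  atom 5: C, bond orders sum to 2 (valence 4) → 2 H
  atom 6: O, bond orders sum to 1 (valence 2) → 1 H
Total hydrogens: 7.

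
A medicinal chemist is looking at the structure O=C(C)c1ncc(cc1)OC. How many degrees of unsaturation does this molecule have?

Molecular formula: C8H9NO2.
DoU = (2C + 2 + N − H − X) / 2, where X is the halogen count and O/S are ignored.
    = (2·8 + 2 + 1 − 9 − 0) / 2 = 10 / 2 = 5.

5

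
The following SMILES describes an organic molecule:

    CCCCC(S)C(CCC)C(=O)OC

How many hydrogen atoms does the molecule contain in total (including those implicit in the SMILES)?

22

Walk through each heavy atom and fill implicit hydrogens from standard valence (C 4, N 3, O 2, S 2, halogen 1):
  atom 1: C, bond orders sum to 1 (valence 4) → 3 H
  atom 2: C, bond orders sum to 2 (valence 4) → 2 H
  atom 3: C, bond orders sum to 2 (valence 4) → 2 H
  atom 4: C, bond orders sum to 2 (valence 4) → 2 H
  atom 5: C, bond orders sum to 3 (valence 4) → 1 H
  atom 6: S, bond orders sum to 1 (valence 2) → 1 H
  atom 7: C, bond orders sum to 3 (valence 4) → 1 H
  atom 8: C, bond orders sum to 2 (valence 4) → 2 H
  atom 9: C, bond orders sum to 2 (valence 4) → 2 H
  atom 10: C, bond orders sum to 1 (valence 4) → 3 H
  atom 11: C, bond orders sum to 4 (valence 4) → 0 H
  atom 12: O, bond orders sum to 2 (valence 2) → 0 H
  atom 13: O, bond orders sum to 2 (valence 2) → 0 H
  atom 14: C, bond orders sum to 1 (valence 4) → 3 H
Total hydrogens: 22.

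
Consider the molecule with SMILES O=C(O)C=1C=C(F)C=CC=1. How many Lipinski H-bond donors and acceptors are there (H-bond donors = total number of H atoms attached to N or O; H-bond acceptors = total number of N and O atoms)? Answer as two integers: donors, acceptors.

Donors: find every N or O and count the H atoms it carries.
  atom 1 (O): bond orders sum to 2 → 0 H
  atom 3 (O): bond orders sum to 1 → 1 H
Lipinski HBD = 1.
Acceptors: N atoms = 0, O atoms = 2 → HBA = 2.

1, 2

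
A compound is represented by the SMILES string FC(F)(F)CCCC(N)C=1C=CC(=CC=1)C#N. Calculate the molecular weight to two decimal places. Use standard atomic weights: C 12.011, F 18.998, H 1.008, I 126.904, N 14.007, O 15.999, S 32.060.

242.24 g/mol

First, the molecular formula is C12H13F3N2 (counting implicit H from valence).
  C: 12 × 12.011 = 144.132
  F: 3 × 18.998 = 56.994
  H: 13 × 1.008 = 13.104
  N: 2 × 14.007 = 28.014
Sum: 12×12.011 + 3×18.998 + 13×1.008 + 2×14.007 = 242.244 → 242.24 g/mol.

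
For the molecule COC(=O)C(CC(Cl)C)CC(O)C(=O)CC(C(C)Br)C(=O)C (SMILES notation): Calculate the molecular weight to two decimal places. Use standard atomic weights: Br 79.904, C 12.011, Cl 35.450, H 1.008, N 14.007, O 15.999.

399.71 g/mol

First, the molecular formula is C15H24BrClO5 (counting implicit H from valence).
  Br: 1 × 79.904 = 79.904
  C: 15 × 12.011 = 180.165
  Cl: 1 × 35.450 = 35.450
  H: 24 × 1.008 = 24.192
  O: 5 × 15.999 = 79.995
Sum: 1×79.904 + 15×12.011 + 1×35.450 + 24×1.008 + 5×15.999 = 399.706 → 399.71 g/mol.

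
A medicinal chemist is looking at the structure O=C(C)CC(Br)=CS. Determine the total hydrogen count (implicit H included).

7

Walk through each heavy atom and fill implicit hydrogens from standard valence (C 4, N 3, O 2, S 2, halogen 1):
  atom 1: O, bond orders sum to 2 (valence 2) → 0 H
  atom 2: C, bond orders sum to 4 (valence 4) → 0 H
  atom 3: C, bond orders sum to 1 (valence 4) → 3 H
  atom 4: C, bond orders sum to 2 (valence 4) → 2 H
  atom 5: C, bond orders sum to 4 (valence 4) → 0 H
  atom 6: Br (halogen, monovalent) → 0 H
  atom 7: C, bond orders sum to 3 (valence 4) → 1 H
  atom 8: S, bond orders sum to 1 (valence 2) → 1 H
Total hydrogens: 7.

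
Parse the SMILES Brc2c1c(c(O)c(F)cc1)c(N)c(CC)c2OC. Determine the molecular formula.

C13H13BrFNO2

Walk through each heavy atom and fill implicit hydrogens from standard valence (C 4, N 3, O 2, S 2, halogen 1); for lowercase aromatic atoms, an aromatic c carries 1 H when it has two neighbours and 0 H with three, and aromatic n carries 0 H:
  atom 1: Br (halogen, monovalent) → 0 H
  atom 2: aromatic c, 3 neighbours → 0 H
  atom 3: aromatic c, 3 neighbours → 0 H
  atom 4: aromatic c, 3 neighbours → 0 H
  atom 5: aromatic c, 3 neighbours → 0 H
  atom 6: O, bond orders sum to 1 (valence 2) → 1 H
  atom 7: aromatic c, 3 neighbours → 0 H
  atom 8: F (halogen, monovalent) → 0 H
  atom 9: aromatic c, 2 neighbours → 1 H
  atom 10: aromatic c, 2 neighbours → 1 H
  atom 11: aromatic c, 3 neighbours → 0 H
  atom 12: N, bond orders sum to 1 (valence 3) → 2 H
  atom 13: aromatic c, 3 neighbours → 0 H
  atom 14: C, bond orders sum to 2 (valence 4) → 2 H
  atom 15: C, bond orders sum to 1 (valence 4) → 3 H
  atom 16: aromatic c, 3 neighbours → 0 H
  atom 17: O, bond orders sum to 2 (valence 2) → 0 H
  atom 18: C, bond orders sum to 1 (valence 4) → 3 H
Totals → C:13, H:13, Br:1, F:1, N:1, O:2.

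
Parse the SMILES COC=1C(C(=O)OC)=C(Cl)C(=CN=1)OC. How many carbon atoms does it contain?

Count every carbon token in the SMILES (each C, including those in ring-closure positions and inside branches).
Carbon count: 9.

9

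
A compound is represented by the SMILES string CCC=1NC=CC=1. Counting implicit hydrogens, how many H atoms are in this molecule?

9

Walk through each heavy atom and fill implicit hydrogens from standard valence (C 4, N 3, O 2, S 2, halogen 1):
  atom 1: C, bond orders sum to 1 (valence 4) → 3 H
  atom 2: C, bond orders sum to 2 (valence 4) → 2 H
  atom 3: C, bond orders sum to 4 (valence 4) → 0 H
  atom 4: N, bond orders sum to 2 (valence 3) → 1 H
  atom 5: C, bond orders sum to 3 (valence 4) → 1 H
  atom 6: C, bond orders sum to 3 (valence 4) → 1 H
  atom 7: C, bond orders sum to 3 (valence 4) → 1 H
Total hydrogens: 9.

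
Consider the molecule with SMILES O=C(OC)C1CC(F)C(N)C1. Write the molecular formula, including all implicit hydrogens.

C7H12FNO2

Walk through each heavy atom and fill implicit hydrogens from standard valence (C 4, N 3, O 2, S 2, halogen 1):
  atom 1: O, bond orders sum to 2 (valence 2) → 0 H
  atom 2: C, bond orders sum to 4 (valence 4) → 0 H
  atom 3: O, bond orders sum to 2 (valence 2) → 0 H
  atom 4: C, bond orders sum to 1 (valence 4) → 3 H
  atom 5: C, bond orders sum to 3 (valence 4) → 1 H
  atom 6: C, bond orders sum to 2 (valence 4) → 2 H
  atom 7: C, bond orders sum to 3 (valence 4) → 1 H
  atom 8: F (halogen, monovalent) → 0 H
  atom 9: C, bond orders sum to 3 (valence 4) → 1 H
  atom 10: N, bond orders sum to 1 (valence 3) → 2 H
  atom 11: C, bond orders sum to 2 (valence 4) → 2 H
Totals → C:7, H:12, F:1, N:1, O:2.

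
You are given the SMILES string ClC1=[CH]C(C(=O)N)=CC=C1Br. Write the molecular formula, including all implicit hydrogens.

Walk through each heavy atom and fill implicit hydrogens from standard valence (C 4, N 3, O 2, S 2, halogen 1):
  atom 1: Cl (halogen, monovalent) → 0 H
  atom 2: C, bond orders sum to 4 (valence 4) → 0 H
  atom 3: C with explicit H count 1
  atom 4: C, bond orders sum to 4 (valence 4) → 0 H
  atom 5: C, bond orders sum to 4 (valence 4) → 0 H
  atom 6: O, bond orders sum to 2 (valence 2) → 0 H
  atom 7: N, bond orders sum to 1 (valence 3) → 2 H
  atom 8: C, bond orders sum to 3 (valence 4) → 1 H
  atom 9: C, bond orders sum to 3 (valence 4) → 1 H
  atom 10: C, bond orders sum to 4 (valence 4) → 0 H
  atom 11: Br (halogen, monovalent) → 0 H
Totals → C:7, H:5, Br:1, Cl:1, N:1, O:1.
In Hill order: C7H5BrClNO.

C7H5BrClNO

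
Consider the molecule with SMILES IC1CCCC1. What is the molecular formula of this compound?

Walk through each heavy atom and fill implicit hydrogens from standard valence (C 4, N 3, O 2, S 2, halogen 1):
  atom 1: I (halogen, monovalent) → 0 H
  atom 2: C, bond orders sum to 3 (valence 4) → 1 H
  atom 3: C, bond orders sum to 2 (valence 4) → 2 H
  atom 4: C, bond orders sum to 2 (valence 4) → 2 H
  atom 5: C, bond orders sum to 2 (valence 4) → 2 H
  atom 6: C, bond orders sum to 2 (valence 4) → 2 H
Totals → C:5, H:9, I:1.

C5H9I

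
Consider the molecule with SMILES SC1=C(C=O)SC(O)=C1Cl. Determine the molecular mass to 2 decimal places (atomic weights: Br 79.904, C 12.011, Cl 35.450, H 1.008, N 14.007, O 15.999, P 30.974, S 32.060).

194.65 g/mol

First, the molecular formula is C5H3ClO2S2 (counting implicit H from valence).
  C: 5 × 12.011 = 60.055
  Cl: 1 × 35.450 = 35.450
  H: 3 × 1.008 = 3.024
  O: 2 × 15.999 = 31.998
  S: 2 × 32.060 = 64.120
Sum: 5×12.011 + 1×35.450 + 3×1.008 + 2×15.999 + 2×32.060 = 194.647 → 194.65 g/mol.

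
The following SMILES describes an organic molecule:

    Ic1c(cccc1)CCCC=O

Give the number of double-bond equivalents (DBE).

Molecular formula: C10H11IO.
DoU = (2C + 2 + N − H − X) / 2, where X is the halogen count and O/S are ignored.
    = (2·10 + 2 + 0 − 11 − 1) / 2 = 10 / 2 = 5.

5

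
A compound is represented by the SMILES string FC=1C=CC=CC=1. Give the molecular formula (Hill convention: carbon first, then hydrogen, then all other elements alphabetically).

C6H5F

Walk through each heavy atom and fill implicit hydrogens from standard valence (C 4, N 3, O 2, S 2, halogen 1):
  atom 1: F (halogen, monovalent) → 0 H
  atom 2: C, bond orders sum to 4 (valence 4) → 0 H
  atom 3: C, bond orders sum to 3 (valence 4) → 1 H
  atom 4: C, bond orders sum to 3 (valence 4) → 1 H
  atom 5: C, bond orders sum to 3 (valence 4) → 1 H
  atom 6: C, bond orders sum to 3 (valence 4) → 1 H
  atom 7: C, bond orders sum to 3 (valence 4) → 1 H
Totals → C:6, H:5, F:1.
In Hill order: C6H5F.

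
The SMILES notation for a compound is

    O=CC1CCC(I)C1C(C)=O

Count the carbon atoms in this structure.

8

Count every carbon token in the SMILES (each C, including those in ring-closure positions and inside branches).
Carbon count: 8.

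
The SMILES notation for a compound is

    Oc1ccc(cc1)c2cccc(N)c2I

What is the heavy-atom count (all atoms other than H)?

15

Every atom symbol written in the SMILES (organic subset) is one heavy atom; implicit H are not written.
Heavy atoms by element → C:12, I:1, N:1, O:1.
Total: 15.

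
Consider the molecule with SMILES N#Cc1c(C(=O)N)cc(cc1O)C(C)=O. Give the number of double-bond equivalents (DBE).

8

Molecular formula: C10H8N2O3.
DoU = (2C + 2 + N − H − X) / 2, where X is the halogen count and O/S are ignored.
    = (2·10 + 2 + 2 − 8 − 0) / 2 = 16 / 2 = 8.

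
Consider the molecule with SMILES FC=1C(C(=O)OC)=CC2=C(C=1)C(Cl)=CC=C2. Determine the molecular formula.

Walk through each heavy atom and fill implicit hydrogens from standard valence (C 4, N 3, O 2, S 2, halogen 1):
  atom 1: F (halogen, monovalent) → 0 H
  atom 2: C, bond orders sum to 4 (valence 4) → 0 H
  atom 3: C, bond orders sum to 4 (valence 4) → 0 H
  atom 4: C, bond orders sum to 4 (valence 4) → 0 H
  atom 5: O, bond orders sum to 2 (valence 2) → 0 H
  atom 6: O, bond orders sum to 2 (valence 2) → 0 H
  atom 7: C, bond orders sum to 1 (valence 4) → 3 H
  atom 8: C, bond orders sum to 3 (valence 4) → 1 H
  atom 9: C, bond orders sum to 4 (valence 4) → 0 H
  atom 10: C, bond orders sum to 4 (valence 4) → 0 H
  atom 11: C, bond orders sum to 3 (valence 4) → 1 H
  atom 12: C, bond orders sum to 4 (valence 4) → 0 H
  atom 13: Cl (halogen, monovalent) → 0 H
  atom 14: C, bond orders sum to 3 (valence 4) → 1 H
  atom 15: C, bond orders sum to 3 (valence 4) → 1 H
  atom 16: C, bond orders sum to 3 (valence 4) → 1 H
Totals → C:12, H:8, Cl:1, F:1, O:2.

C12H8ClFO2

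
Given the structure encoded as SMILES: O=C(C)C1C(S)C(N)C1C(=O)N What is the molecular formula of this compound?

C7H12N2O2S

Walk through each heavy atom and fill implicit hydrogens from standard valence (C 4, N 3, O 2, S 2, halogen 1):
  atom 1: O, bond orders sum to 2 (valence 2) → 0 H
  atom 2: C, bond orders sum to 4 (valence 4) → 0 H
  atom 3: C, bond orders sum to 1 (valence 4) → 3 H
  atom 4: C, bond orders sum to 3 (valence 4) → 1 H
  atom 5: C, bond orders sum to 3 (valence 4) → 1 H
  atom 6: S, bond orders sum to 1 (valence 2) → 1 H
  atom 7: C, bond orders sum to 3 (valence 4) → 1 H
  atom 8: N, bond orders sum to 1 (valence 3) → 2 H
  atom 9: C, bond orders sum to 3 (valence 4) → 1 H
  atom 10: C, bond orders sum to 4 (valence 4) → 0 H
  atom 11: O, bond orders sum to 2 (valence 2) → 0 H
  atom 12: N, bond orders sum to 1 (valence 3) → 2 H
Totals → C:7, H:12, N:2, O:2, S:1.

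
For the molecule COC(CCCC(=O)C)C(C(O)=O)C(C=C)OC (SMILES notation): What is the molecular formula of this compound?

C13H22O5

Walk through each heavy atom and fill implicit hydrogens from standard valence (C 4, N 3, O 2, S 2, halogen 1):
  atom 1: C, bond orders sum to 1 (valence 4) → 3 H
  atom 2: O, bond orders sum to 2 (valence 2) → 0 H
  atom 3: C, bond orders sum to 3 (valence 4) → 1 H
  atom 4: C, bond orders sum to 2 (valence 4) → 2 H
  atom 5: C, bond orders sum to 2 (valence 4) → 2 H
  atom 6: C, bond orders sum to 2 (valence 4) → 2 H
  atom 7: C, bond orders sum to 4 (valence 4) → 0 H
  atom 8: O, bond orders sum to 2 (valence 2) → 0 H
  atom 9: C, bond orders sum to 1 (valence 4) → 3 H
  atom 10: C, bond orders sum to 3 (valence 4) → 1 H
  atom 11: C, bond orders sum to 4 (valence 4) → 0 H
  atom 12: O, bond orders sum to 1 (valence 2) → 1 H
  atom 13: O, bond orders sum to 2 (valence 2) → 0 H
  atom 14: C, bond orders sum to 3 (valence 4) → 1 H
  atom 15: C, bond orders sum to 3 (valence 4) → 1 H
  atom 16: C, bond orders sum to 2 (valence 4) → 2 H
  atom 17: O, bond orders sum to 2 (valence 2) → 0 H
  atom 18: C, bond orders sum to 1 (valence 4) → 3 H
Totals → C:13, H:22, O:5.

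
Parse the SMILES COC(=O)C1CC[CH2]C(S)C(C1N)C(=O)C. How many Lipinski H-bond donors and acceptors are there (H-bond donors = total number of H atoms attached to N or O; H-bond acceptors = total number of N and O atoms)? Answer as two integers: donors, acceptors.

Donors: find every N or O and count the H atoms it carries.
  atom 2 (O): bond orders sum to 2 → 0 H
  atom 4 (O): bond orders sum to 2 → 0 H
  atom 13 (N): bond orders sum to 1 → 2 H
  atom 15 (O): bond orders sum to 2 → 0 H
Lipinski HBD = 2.
Acceptors: N atoms = 1, O atoms = 3 → HBA = 4.

2, 4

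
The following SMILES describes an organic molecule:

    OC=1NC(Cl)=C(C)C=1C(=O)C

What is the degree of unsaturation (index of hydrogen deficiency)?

Degree of unsaturation = (number of rings) + (number of π bonds).
Ring closures in the SMILES: 1.
π bonds: 3 double bonds (each 1 DoU) → 3 DoU from unsaturation.
Total DoU = 1 + 3 = 4.

4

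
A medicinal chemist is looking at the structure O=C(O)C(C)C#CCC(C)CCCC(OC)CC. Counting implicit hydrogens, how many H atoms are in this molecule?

Walk through each heavy atom and fill implicit hydrogens from standard valence (C 4, N 3, O 2, S 2, halogen 1):
  atom 1: O, bond orders sum to 2 (valence 2) → 0 H
  atom 2: C, bond orders sum to 4 (valence 4) → 0 H
  atom 3: O, bond orders sum to 1 (valence 2) → 1 H
  atom 4: C, bond orders sum to 3 (valence 4) → 1 H
  atom 5: C, bond orders sum to 1 (valence 4) → 3 H
  atom 6: C, bond orders sum to 4 (valence 4) → 0 H
  atom 7: C, bond orders sum to 4 (valence 4) → 0 H
  atom 8: C, bond orders sum to 2 (valence 4) → 2 H
  atom 9: C, bond orders sum to 3 (valence 4) → 1 H
  atom 10: C, bond orders sum to 1 (valence 4) → 3 H
  atom 11: C, bond orders sum to 2 (valence 4) → 2 H
  atom 12: C, bond orders sum to 2 (valence 4) → 2 H
  atom 13: C, bond orders sum to 2 (valence 4) → 2 H
  atom 14: C, bond orders sum to 3 (valence 4) → 1 H
  atom 15: O, bond orders sum to 2 (valence 2) → 0 H
  atom 16: C, bond orders sum to 1 (valence 4) → 3 H
  atom 17: C, bond orders sum to 2 (valence 4) → 2 H
  atom 18: C, bond orders sum to 1 (valence 4) → 3 H
Total hydrogens: 26.

26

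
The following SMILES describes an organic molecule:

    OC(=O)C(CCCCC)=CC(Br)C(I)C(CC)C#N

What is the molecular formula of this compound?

C14H21BrINO2

Walk through each heavy atom and fill implicit hydrogens from standard valence (C 4, N 3, O 2, S 2, halogen 1):
  atom 1: O, bond orders sum to 1 (valence 2) → 1 H
  atom 2: C, bond orders sum to 4 (valence 4) → 0 H
  atom 3: O, bond orders sum to 2 (valence 2) → 0 H
  atom 4: C, bond orders sum to 4 (valence 4) → 0 H
  atom 5: C, bond orders sum to 2 (valence 4) → 2 H
  atom 6: C, bond orders sum to 2 (valence 4) → 2 H
  atom 7: C, bond orders sum to 2 (valence 4) → 2 H
  atom 8: C, bond orders sum to 2 (valence 4) → 2 H
  atom 9: C, bond orders sum to 1 (valence 4) → 3 H
  atom 10: C, bond orders sum to 3 (valence 4) → 1 H
  atom 11: C, bond orders sum to 3 (valence 4) → 1 H
  atom 12: Br (halogen, monovalent) → 0 H
  atom 13: C, bond orders sum to 3 (valence 4) → 1 H
  atom 14: I (halogen, monovalent) → 0 H
  atom 15: C, bond orders sum to 3 (valence 4) → 1 H
  atom 16: C, bond orders sum to 2 (valence 4) → 2 H
  atom 17: C, bond orders sum to 1 (valence 4) → 3 H
  atom 18: C, bond orders sum to 4 (valence 4) → 0 H
  atom 19: N, bond orders sum to 3 (valence 3) → 0 H
Totals → C:14, H:21, Br:1, I:1, N:1, O:2.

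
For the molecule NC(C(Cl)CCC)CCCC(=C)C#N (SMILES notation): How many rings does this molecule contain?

0

In SMILES, each pair of matching ring-closure digits denotes one ring-closing bond; the number of such bonds equals the number of independent rings.
Ring-closure bonds here: 0.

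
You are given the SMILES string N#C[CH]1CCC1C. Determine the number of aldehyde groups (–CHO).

0

Scan the SMILES for the aldehyde motif — none present.
Groups that are present: 1 nitrile.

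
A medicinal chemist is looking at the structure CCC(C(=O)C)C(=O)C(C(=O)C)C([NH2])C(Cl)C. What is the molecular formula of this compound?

C12H20ClNO3

Walk through each heavy atom and fill implicit hydrogens from standard valence (C 4, N 3, O 2, S 2, halogen 1):
  atom 1: C, bond orders sum to 1 (valence 4) → 3 H
  atom 2: C, bond orders sum to 2 (valence 4) → 2 H
  atom 3: C, bond orders sum to 3 (valence 4) → 1 H
  atom 4: C, bond orders sum to 4 (valence 4) → 0 H
  atom 5: O, bond orders sum to 2 (valence 2) → 0 H
  atom 6: C, bond orders sum to 1 (valence 4) → 3 H
  atom 7: C, bond orders sum to 4 (valence 4) → 0 H
  atom 8: O, bond orders sum to 2 (valence 2) → 0 H
  atom 9: C, bond orders sum to 3 (valence 4) → 1 H
  atom 10: C, bond orders sum to 4 (valence 4) → 0 H
  atom 11: O, bond orders sum to 2 (valence 2) → 0 H
  atom 12: C, bond orders sum to 1 (valence 4) → 3 H
  atom 13: C, bond orders sum to 3 (valence 4) → 1 H
  atom 14: N with explicit H count 2
  atom 15: C, bond orders sum to 3 (valence 4) → 1 H
  atom 16: Cl (halogen, monovalent) → 0 H
  atom 17: C, bond orders sum to 1 (valence 4) → 3 H
Totals → C:12, H:20, Cl:1, N:1, O:3.
In Hill order: C12H20ClNO3.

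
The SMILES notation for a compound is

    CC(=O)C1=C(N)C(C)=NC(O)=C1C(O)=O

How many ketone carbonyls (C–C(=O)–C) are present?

1

The ketone motif appears at heavy-atom position 2 in the SMILES.
Other groups present: 1 carboxylic acid, 1 hydroxyl, 1 primary amine.
Ketone count: 1.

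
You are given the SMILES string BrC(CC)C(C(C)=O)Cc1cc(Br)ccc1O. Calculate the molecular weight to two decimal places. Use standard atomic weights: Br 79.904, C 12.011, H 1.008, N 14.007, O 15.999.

364.08 g/mol

First, the molecular formula is C13H16Br2O2 (counting implicit H from valence).
  Br: 2 × 79.904 = 159.808
  C: 13 × 12.011 = 156.143
  H: 16 × 1.008 = 16.128
  O: 2 × 15.999 = 31.998
Sum: 2×79.904 + 13×12.011 + 16×1.008 + 2×15.999 = 364.077 → 364.08 g/mol.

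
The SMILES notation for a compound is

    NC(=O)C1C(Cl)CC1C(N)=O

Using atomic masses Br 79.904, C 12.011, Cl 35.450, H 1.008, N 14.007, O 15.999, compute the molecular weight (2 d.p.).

176.60 g/mol

First, the molecular formula is C6H9ClN2O2 (counting implicit H from valence).
  C: 6 × 12.011 = 72.066
  Cl: 1 × 35.450 = 35.450
  H: 9 × 1.008 = 9.072
  N: 2 × 14.007 = 28.014
  O: 2 × 15.999 = 31.998
Sum: 6×12.011 + 1×35.450 + 9×1.008 + 2×14.007 + 2×15.999 = 176.600 → 176.60 g/mol.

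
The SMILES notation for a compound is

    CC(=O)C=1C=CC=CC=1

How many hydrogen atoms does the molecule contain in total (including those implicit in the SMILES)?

8

Walk through each heavy atom and fill implicit hydrogens from standard valence (C 4, N 3, O 2, S 2, halogen 1):
  atom 1: C, bond orders sum to 1 (valence 4) → 3 H
  atom 2: C, bond orders sum to 4 (valence 4) → 0 H
  atom 3: O, bond orders sum to 2 (valence 2) → 0 H
  atom 4: C, bond orders sum to 4 (valence 4) → 0 H
  atom 5: C, bond orders sum to 3 (valence 4) → 1 H
  atom 6: C, bond orders sum to 3 (valence 4) → 1 H
  atom 7: C, bond orders sum to 3 (valence 4) → 1 H
  atom 8: C, bond orders sum to 3 (valence 4) → 1 H
  atom 9: C, bond orders sum to 3 (valence 4) → 1 H
Total hydrogens: 8.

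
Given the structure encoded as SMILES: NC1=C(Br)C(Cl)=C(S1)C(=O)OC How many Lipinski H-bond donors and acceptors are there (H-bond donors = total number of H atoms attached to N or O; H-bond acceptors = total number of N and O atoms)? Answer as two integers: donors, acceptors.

Donors: find every N or O and count the H atoms it carries.
  atom 1 (N): bond orders sum to 1 → 2 H
  atom 10 (O): bond orders sum to 2 → 0 H
  atom 11 (O): bond orders sum to 2 → 0 H
Lipinski HBD = 2.
Acceptors: N atoms = 1, O atoms = 2 → HBA = 3.

2, 3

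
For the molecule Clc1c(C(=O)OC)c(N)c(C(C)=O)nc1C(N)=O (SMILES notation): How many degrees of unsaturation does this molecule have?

7

Molecular formula: C10H10ClN3O4.
DoU = (2C + 2 + N − H − X) / 2, where X is the halogen count and O/S are ignored.
    = (2·10 + 2 + 3 − 10 − 1) / 2 = 14 / 2 = 7.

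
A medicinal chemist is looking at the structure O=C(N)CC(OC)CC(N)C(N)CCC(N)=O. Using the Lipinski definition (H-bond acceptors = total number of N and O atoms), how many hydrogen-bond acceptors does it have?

7

N atoms: 4; O atoms: 3.
Lipinski HBA = 4 + 3 = 7.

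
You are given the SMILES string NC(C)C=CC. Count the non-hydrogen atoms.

Every atom symbol written in the SMILES (organic subset) is one heavy atom; implicit H are not written.
Heavy atoms by element → C:5, N:1.
Total: 6.

6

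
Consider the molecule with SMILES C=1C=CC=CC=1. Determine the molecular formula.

C6H6

Walk through each heavy atom and fill implicit hydrogens from standard valence (C 4, N 3, O 2, S 2, halogen 1):
  atom 1: C, bond orders sum to 3 (valence 4) → 1 H
  atom 2: C, bond orders sum to 3 (valence 4) → 1 H
  atom 3: C, bond orders sum to 3 (valence 4) → 1 H
  atom 4: C, bond orders sum to 3 (valence 4) → 1 H
  atom 5: C, bond orders sum to 3 (valence 4) → 1 H
  atom 6: C, bond orders sum to 3 (valence 4) → 1 H
Totals → C:6, H:6.
In Hill order: C6H6.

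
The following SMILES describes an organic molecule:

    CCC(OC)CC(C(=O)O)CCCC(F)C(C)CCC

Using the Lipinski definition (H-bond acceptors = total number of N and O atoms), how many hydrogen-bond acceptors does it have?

3

N atoms: 0; O atoms: 3.
Lipinski HBA = 0 + 3 = 3.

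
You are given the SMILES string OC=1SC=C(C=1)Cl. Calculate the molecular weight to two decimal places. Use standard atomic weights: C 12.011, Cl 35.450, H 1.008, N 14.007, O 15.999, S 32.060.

134.58 g/mol

First, the molecular formula is C4H3ClOS (counting implicit H from valence).
  C: 4 × 12.011 = 48.044
  Cl: 1 × 35.450 = 35.450
  H: 3 × 1.008 = 3.024
  O: 1 × 15.999 = 15.999
  S: 1 × 32.060 = 32.060
Sum: 4×12.011 + 1×35.450 + 3×1.008 + 1×15.999 + 1×32.060 = 134.577 → 134.58 g/mol.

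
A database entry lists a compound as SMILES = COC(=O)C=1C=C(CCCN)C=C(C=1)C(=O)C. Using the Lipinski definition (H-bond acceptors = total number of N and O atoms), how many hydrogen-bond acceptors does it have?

4

N atoms: 1; O atoms: 3.
Lipinski HBA = 1 + 3 = 4.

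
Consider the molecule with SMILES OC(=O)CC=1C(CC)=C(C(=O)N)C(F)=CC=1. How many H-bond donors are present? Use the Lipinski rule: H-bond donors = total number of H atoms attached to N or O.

3

Donors: find every N or O and count the H atoms it carries.
  atom 1 (O): bond orders sum to 1 → 1 H
  atom 3 (O): bond orders sum to 2 → 0 H
  atom 11 (O): bond orders sum to 2 → 0 H
  atom 12 (N): bond orders sum to 1 → 2 H
Lipinski HBD = 3.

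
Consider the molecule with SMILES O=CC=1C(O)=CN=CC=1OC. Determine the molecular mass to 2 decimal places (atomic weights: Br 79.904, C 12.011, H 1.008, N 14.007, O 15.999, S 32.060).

153.14 g/mol

First, the molecular formula is C7H7NO3 (counting implicit H from valence).
  C: 7 × 12.011 = 84.077
  H: 7 × 1.008 = 7.056
  N: 1 × 14.007 = 14.007
  O: 3 × 15.999 = 47.997
Sum: 7×12.011 + 7×1.008 + 1×14.007 + 3×15.999 = 153.137 → 153.14 g/mol.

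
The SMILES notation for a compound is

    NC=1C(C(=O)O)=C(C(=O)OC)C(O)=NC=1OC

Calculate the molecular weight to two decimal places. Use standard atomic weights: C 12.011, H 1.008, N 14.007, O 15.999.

First, the molecular formula is C9H10N2O6 (counting implicit H from valence).
  C: 9 × 12.011 = 108.099
  H: 10 × 1.008 = 10.080
  N: 2 × 14.007 = 28.014
  O: 6 × 15.999 = 95.994
Sum: 9×12.011 + 10×1.008 + 2×14.007 + 6×15.999 = 242.187 → 242.19 g/mol.

242.19 g/mol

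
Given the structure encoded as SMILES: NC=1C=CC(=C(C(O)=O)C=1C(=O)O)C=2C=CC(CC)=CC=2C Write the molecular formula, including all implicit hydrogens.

Walk through each heavy atom and fill implicit hydrogens from standard valence (C 4, N 3, O 2, S 2, halogen 1):
  atom 1: N, bond orders sum to 1 (valence 3) → 2 H
  atom 2: C, bond orders sum to 4 (valence 4) → 0 H
  atom 3: C, bond orders sum to 3 (valence 4) → 1 H
  atom 4: C, bond orders sum to 3 (valence 4) → 1 H
  atom 5: C, bond orders sum to 4 (valence 4) → 0 H
  atom 6: C, bond orders sum to 4 (valence 4) → 0 H
  atom 7: C, bond orders sum to 4 (valence 4) → 0 H
  atom 8: O, bond orders sum to 1 (valence 2) → 1 H
  atom 9: O, bond orders sum to 2 (valence 2) → 0 H
  atom 10: C, bond orders sum to 4 (valence 4) → 0 H
  atom 11: C, bond orders sum to 4 (valence 4) → 0 H
  atom 12: O, bond orders sum to 2 (valence 2) → 0 H
  atom 13: O, bond orders sum to 1 (valence 2) → 1 H
  atom 14: C, bond orders sum to 4 (valence 4) → 0 H
  atom 15: C, bond orders sum to 3 (valence 4) → 1 H
  atom 16: C, bond orders sum to 3 (valence 4) → 1 H
  atom 17: C, bond orders sum to 4 (valence 4) → 0 H
  atom 18: C, bond orders sum to 2 (valence 4) → 2 H
  atom 19: C, bond orders sum to 1 (valence 4) → 3 H
  atom 20: C, bond orders sum to 3 (valence 4) → 1 H
  atom 21: C, bond orders sum to 4 (valence 4) → 0 H
  atom 22: C, bond orders sum to 1 (valence 4) → 3 H
Totals → C:17, H:17, N:1, O:4.

C17H17NO4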